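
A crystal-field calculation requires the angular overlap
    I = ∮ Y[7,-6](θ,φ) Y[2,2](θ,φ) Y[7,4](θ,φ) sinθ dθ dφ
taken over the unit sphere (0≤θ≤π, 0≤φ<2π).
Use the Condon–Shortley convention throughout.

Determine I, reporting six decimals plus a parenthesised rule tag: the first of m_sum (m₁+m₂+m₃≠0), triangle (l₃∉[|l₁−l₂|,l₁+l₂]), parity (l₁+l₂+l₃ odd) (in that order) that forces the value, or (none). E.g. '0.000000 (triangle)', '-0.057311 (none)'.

m-sum 0 ✓  L=16 even ✓  5≤7≤9 ✓
Π(2lᵢ+1) = 15×5×15 = 1125
triangle coeff Δ(7,2,7) = 1/185640
Σ_t [0,2]: t=0:+1/2419200 t=1:−1/518400 t=2:+1/2419200 = -1/907200
(3j)²=56/3315 [(7 2 7; 0 0 0)], sign=+1
Σ_t [2,2]: t=2:+1/159667200 = 1/159667200
(3j)²=9/1190 [(7 2 7; -6 2 4)], sign=-1
⇒ 4πI² = 540/3757
I = (-1)√(540/3757/(4π)) = -0.10694768
No selection rule forces the value: the integral is nonzero (none).

-0.106948 (none)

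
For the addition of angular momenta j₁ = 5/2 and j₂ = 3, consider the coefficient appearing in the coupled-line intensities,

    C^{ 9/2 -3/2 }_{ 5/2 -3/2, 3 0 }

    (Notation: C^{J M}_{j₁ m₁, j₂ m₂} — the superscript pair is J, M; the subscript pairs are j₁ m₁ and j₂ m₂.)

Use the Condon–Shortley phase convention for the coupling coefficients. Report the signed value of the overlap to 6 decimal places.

-0.540562

√[10·1!4!5!/11! · 1!4!3!3!3!6!] = √(207360/77)
  +(−1)^0/∏(0,1,4,3,0,2)! = 1/288  (running 1/288)
  +(−1)^1/∏(1,0,3,2,1,3)! = -1/72  (running -1/96)
⟨..|..⟩ = √(207360/77)·(-1/96) = -0.540562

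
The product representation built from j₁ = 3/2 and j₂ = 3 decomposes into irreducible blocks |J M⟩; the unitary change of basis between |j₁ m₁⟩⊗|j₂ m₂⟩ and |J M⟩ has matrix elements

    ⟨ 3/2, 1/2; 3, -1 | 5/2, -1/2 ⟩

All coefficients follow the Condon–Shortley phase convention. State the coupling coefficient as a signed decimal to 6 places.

-0.119523  (= −√(1/70))

triangle: 2!×1!×4!/8! = 48/40320
(j±m)!: 2!×1!×2!×4!×2!×3! = 1152
prefactor² = (2J+1)×Δ×N² = 288/35
  k=0: +1/(0!×2!×1!×2!×0!×2!) = 1/8
  k=1: −1/(1!×1!×0!×1!×1!×3!) = -1/6
Σ = -1/24  ⇒  CG² = 288/35×(-1/24)² = 1/70
CG = −√(1/70) = -0.119523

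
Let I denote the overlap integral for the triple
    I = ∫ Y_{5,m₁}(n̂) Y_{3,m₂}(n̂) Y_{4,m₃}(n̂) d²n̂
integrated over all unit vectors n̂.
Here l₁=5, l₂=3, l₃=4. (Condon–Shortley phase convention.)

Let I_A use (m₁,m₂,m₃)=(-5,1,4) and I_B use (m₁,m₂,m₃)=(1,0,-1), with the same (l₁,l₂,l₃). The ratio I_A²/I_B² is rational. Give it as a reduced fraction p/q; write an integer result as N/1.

980/361

l's match ⇒ only the (l;m) 3-j factors differ between A and B.
A: triangle coeff Δ(5,3,4) = 1/180180; Σ_t [4,4]: t=4:+1/34560 = 1/34560; (3j)²=14/429 [(5 3 4; -5 1 4)], sign=+1
B: triangle coeff Δ(5,3,4) = 1/180180; Σ_t [1,3]: t=1:−1/432 t=2:+1/192 t=3:−1/1440 = 19/8640; (3j)²=361/30030 [(5 3 4; 1 0 -1)], sign=-1
I_A²/I_B² = (14/429)/(361/30030) = 980/361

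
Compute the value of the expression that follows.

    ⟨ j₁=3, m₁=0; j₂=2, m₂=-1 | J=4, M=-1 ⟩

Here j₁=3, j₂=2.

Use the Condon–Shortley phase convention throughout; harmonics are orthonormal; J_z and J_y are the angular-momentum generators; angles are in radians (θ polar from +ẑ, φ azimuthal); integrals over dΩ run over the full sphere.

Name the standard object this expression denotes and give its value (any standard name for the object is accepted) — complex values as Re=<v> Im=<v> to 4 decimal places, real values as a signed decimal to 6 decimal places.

Clebsch–Gordan coefficient, +√(3/14) ≈ +0.462910

This is a Clebsch–Gordan (vector-coupling) coefficient.
j₁+j₂−J=1  J+j₁−j₂=5  J−j₁+j₂=3  j₁+j₂+J+1=10
(j₁±m₁, j₂±m₂, J±M) = (3,3,1,3,3,5)
P² = 1944/7
sum k=0..1:
  [0] +1/24 = 1/24
  [1] −1/72 = -1/72
S = 1/36
C² = P²·S² = 3/14 ; C = +0.462910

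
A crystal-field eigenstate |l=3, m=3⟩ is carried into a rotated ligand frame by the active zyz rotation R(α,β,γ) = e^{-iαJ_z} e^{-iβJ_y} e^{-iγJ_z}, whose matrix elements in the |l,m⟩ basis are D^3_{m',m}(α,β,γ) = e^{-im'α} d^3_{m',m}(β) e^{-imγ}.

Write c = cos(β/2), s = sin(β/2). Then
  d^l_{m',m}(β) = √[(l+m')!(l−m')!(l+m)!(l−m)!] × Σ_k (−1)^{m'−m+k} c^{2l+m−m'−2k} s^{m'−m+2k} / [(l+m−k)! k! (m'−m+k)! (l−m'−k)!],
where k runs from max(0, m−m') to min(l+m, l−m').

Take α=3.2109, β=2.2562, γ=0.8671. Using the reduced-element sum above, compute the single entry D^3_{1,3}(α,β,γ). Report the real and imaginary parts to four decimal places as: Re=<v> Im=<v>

Split into d^3_{1,3}(β=2.2562) × two z-phases.
c=cos(2.256200/2)=0.428377, s=sin(2.256200/2)=0.903600; N=√[24·2·720·1]=185.903201
Admissible k: 2..2 (factorial args all ≥0)
  k=2: (−1)^0·185.9032/(48)·0.4284^4·0.9036^2 = +0.106489
d^3_{1,3}(2.2562) = +0.106489
Phases: e^{-i·(1)·3.2109}=-0.997599+0.069252i, e^{-i·(3)·0.8671}=-0.857558-0.514387i ⇒ D=+0.094895+0.048321i

Re=0.0949 Im=0.0483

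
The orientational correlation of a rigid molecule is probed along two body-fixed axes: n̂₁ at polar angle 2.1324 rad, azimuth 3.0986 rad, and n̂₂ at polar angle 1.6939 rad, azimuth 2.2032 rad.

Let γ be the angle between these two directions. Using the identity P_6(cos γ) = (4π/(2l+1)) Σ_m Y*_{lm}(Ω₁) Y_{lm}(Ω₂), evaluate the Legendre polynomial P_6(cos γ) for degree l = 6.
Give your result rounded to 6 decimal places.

0.194017

Expand P_6 via completeness: Σ_{m} conj(Y_{6,m}) at Ω₁ times Y_{6,m} at Ω₂ —
  m=-6: Y*=+0.171740-0.045311i  Y=+0.366649-0.280368i  product +0.050264-0.064764i
  m=-5: Y*=+0.378216-0.082579i  Y=-0.004041-0.197788i  product -0.017861-0.074473i
  m=-4: Y*=+0.382399-0.066417i  Y=+0.236304+0.165854i  product +0.101378+0.047728i
  m=-3: Y*=+0.024956-0.003237i  Y=+0.209884-0.071051i  product +0.005008-0.002452i
  m=-2: Y*=-0.337223+0.029068i  Y=-0.071130+0.225160i  product +0.017442-0.077997i
  m=-1: Y*=-0.158416+0.006815i  Y=+0.135176+0.184464i  product -0.022671-0.028301i
  m=+0: Y*=+0.299528-0.000000i  Y=-0.221705+0.000000i  product -0.066407+0.000000i
  m=+1: Y*=+0.158416+0.006815i  Y=-0.135176+0.184464i  product -0.022671+0.028301i
  m=+2: Y*=-0.337223-0.029068i  Y=-0.071130-0.225160i  product +0.017442+0.077997i
  m=+3: Y*=-0.024956-0.003237i  Y=-0.209884-0.071051i  product +0.005008+0.002452i
  m=+4: Y*=+0.382399+0.066417i  Y=+0.236304-0.165854i  product +0.101378-0.047728i
  m=+5: Y*=-0.378216-0.082579i  Y=+0.004041-0.197788i  product -0.017861+0.074473i
  m=+6: Y*=+0.171740+0.045311i  Y=+0.366649+0.280368i  product +0.050264+0.064764i
Accumulated sum +0.200712-0.000000i; after 4π/(2l+1) scaling, +0.194017-0.000000i ⇒ P_6 = 0.194017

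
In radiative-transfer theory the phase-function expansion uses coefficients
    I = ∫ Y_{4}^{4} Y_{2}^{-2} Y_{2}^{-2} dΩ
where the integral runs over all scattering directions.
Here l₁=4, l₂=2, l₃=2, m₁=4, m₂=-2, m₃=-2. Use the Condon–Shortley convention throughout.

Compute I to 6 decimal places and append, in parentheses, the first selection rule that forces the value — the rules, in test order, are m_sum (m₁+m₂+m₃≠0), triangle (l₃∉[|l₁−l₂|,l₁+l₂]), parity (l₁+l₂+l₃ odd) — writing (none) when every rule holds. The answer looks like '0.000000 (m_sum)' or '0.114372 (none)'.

Checks pass: Σm=0; 8 even; l₃=2∈[2,6].
(2·4+1)(2·2+1)(2·2+1) = 225
Δ: 4! 4! 0! / 9! → 1/630
sum: t=2:+1/16 = 1/16
3j²(4 2 2; 0 0 0) = Δ·Π!·Σ² = 2/35  (sign +1)
sum: t=0:+1/576 = 1/576
3j²(4 2 2; 4 -2 -2) = Δ·Π!·Σ² = 1/9  (sign +1)
combine: 4πI² = 225·2/35·1/9 = 10/7
take √, sign +1: I = 0.33716777
No selection rule forces the value: the integral is nonzero (none).

0.337168 (none)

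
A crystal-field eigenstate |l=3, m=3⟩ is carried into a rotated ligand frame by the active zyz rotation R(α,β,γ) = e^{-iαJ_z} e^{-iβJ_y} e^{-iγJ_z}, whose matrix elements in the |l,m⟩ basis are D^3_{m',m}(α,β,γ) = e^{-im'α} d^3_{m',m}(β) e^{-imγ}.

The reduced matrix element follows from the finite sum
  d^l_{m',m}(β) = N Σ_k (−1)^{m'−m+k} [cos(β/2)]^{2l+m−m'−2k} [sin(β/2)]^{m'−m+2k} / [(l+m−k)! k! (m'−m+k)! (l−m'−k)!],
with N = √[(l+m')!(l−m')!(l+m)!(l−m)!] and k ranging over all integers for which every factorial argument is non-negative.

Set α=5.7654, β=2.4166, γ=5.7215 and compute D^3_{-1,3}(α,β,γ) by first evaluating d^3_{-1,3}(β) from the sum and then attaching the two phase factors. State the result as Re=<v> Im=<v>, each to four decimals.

Re=0.1462 Im=0.3423

D^3_{-1,3}(5.7654,2.4166,5.7215) = e^{-i·-1·5.7654}·d^3_{-1,3}(2.4166)·e^{-i·3·5.7215}. Compute d first:
c=cos(2.416600/2)=0.354609, s=sin(2.416600/2)=0.935015; N=√[2·24·720·1]=185.903201
Admissible k: 4..4 (factorial args all ≥0)
  k=4: (−1)^0·185.9032/(48)·0.3546^2·0.9350^4 = +0.372237
d^3_{-1,3}(2.4166) = +0.372237
Attach z-rotation phases: D = e^{-i(-1)(5.7654)}·(+0.372237)·e^{-i(3)(5.7215)} = +0.146164+0.342340i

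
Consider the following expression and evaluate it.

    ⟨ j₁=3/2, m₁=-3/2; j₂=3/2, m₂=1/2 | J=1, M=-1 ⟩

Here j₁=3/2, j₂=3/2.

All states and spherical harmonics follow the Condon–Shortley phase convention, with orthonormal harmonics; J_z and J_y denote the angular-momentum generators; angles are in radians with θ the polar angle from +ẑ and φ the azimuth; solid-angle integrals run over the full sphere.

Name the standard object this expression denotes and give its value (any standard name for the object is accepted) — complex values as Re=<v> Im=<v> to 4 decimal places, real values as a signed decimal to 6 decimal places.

This is a Clebsch–Gordan (vector-coupling) coefficient.
√[3·2!1!1!/5! · 0!3!2!1!0!2!] = √(6/5)
  +(−1)^2/∏(2,0,1,0,0,1)! = 1/2  (running 1/2)
⟨..|..⟩ = √(6/5)·(1/2) = +0.547723

Clebsch–Gordan coefficient, +√(3/10) ≈ +0.547723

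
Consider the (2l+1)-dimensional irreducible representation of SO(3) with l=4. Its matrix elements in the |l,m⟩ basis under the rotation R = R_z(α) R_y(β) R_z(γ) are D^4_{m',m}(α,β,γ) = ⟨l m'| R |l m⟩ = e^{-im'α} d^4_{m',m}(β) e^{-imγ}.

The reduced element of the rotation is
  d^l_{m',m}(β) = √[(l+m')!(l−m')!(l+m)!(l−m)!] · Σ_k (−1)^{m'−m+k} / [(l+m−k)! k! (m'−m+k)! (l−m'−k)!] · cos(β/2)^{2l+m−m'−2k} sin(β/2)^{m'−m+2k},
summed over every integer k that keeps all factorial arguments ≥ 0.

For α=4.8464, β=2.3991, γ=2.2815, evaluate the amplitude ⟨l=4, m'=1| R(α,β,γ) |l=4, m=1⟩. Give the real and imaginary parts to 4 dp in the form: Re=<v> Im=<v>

Re=-0.3316 Im=0.3734

Split into d^4_{1,1}(β=2.3991) × two z-phases.
With c≡cos(β/2)=0.362777 and s≡sin(β/2)=0.931876, N=[120·6·120·6]^{1/2}=720.000000
The bounds max(0,m−m')=0 and min(l+m,l−m')=3 give 4 terms
  k=0: (−1)^0·720.0000/(720)·0.3628^8·0.9319^0 = +0.000300
  k=1: (−1)^1·720.0000/(48)·0.3628^6·0.9319^2 = -0.029693
  k=2: (−1)^2·720.0000/(24)·0.3628^4·0.9319^4 = +0.391844
  k=3: (−1)^3·720.0000/(72)·0.3628^2·0.9319^6 = -0.861843
d^4_{1,1}(2.3991) = +0.000300 -0.029693 +0.391844 -0.861843 = -0.499392
D = (+0.133610+0.991034i)·(-0.499392)·(-0.652367-0.757903i) = -0.331569+0.373436i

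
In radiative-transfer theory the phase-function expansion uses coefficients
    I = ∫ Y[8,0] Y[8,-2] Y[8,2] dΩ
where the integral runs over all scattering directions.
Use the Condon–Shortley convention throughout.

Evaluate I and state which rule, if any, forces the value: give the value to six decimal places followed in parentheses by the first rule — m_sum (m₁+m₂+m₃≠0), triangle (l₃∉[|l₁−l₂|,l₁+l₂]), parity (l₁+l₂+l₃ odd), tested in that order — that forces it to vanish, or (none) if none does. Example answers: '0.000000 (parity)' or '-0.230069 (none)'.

-0.053027 (none)

m-sum 0 ✓  L=24 even ✓  0≤8≤16 ✓
Π(2lᵢ+1) = 17×17×17 = 4913
triangle coeff Δ(8,8,8) = 1/236637794250
Σ_t [0,8]: t=0:+1/65548320768000 t=1:−1/128024064000 t=2:+1/2985984000 t=3:−1/373248000 t=4:+1/191102976 t=5:−1/373248000 t=6:+1/2985984000 t=7:−1/128024064000 t=8:+1/65548320768000 = 11/20808990720
(3j)²=490/96577 [(8 8 8; 0 0 0)], sign=+1
Σ_t [0,6]: t=0:+1/2341011456000 t=1:−1/18289152000 t=2:+1/1194393600 t=3:−1/373248000 t=4:+1/477757440 t=5:−1/2612736000 t=6:+1/83607552000 = -407/2341011456000
(3j)²=1369/965770 [(8 8 8; 0 -2 2)], sign=-1
⇒ 4πI² = 1140377/32273761
I = (-1)√(1140377/32273761/(4π)) = -0.05302669
No selection rule forces the value: the integral is nonzero (none).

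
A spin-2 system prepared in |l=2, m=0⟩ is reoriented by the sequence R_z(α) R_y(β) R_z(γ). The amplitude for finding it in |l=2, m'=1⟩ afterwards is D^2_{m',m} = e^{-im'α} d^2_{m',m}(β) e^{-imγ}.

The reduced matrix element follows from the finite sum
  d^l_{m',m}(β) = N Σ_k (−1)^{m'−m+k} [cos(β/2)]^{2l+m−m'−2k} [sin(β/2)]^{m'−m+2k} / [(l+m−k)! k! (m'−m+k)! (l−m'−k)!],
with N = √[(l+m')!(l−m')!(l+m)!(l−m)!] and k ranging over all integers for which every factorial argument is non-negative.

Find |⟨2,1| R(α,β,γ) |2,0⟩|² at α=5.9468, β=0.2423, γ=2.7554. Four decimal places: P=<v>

P=0.0814

D^2_{1,0}(5.9468,0.2423,2.7554) = e^{-i·1·5.9468}·d^2_{1,0}(0.2423)·e^{-i·0·2.7554}. Compute d first:
With c≡cos(β/2)=0.992670 and s≡sin(β/2)=0.120854, N=[6·1·2·2]^{1/2}=4.898979
The bounds max(0,m−m')=0 and min(l+m,l−m')=1 give 2 terms
  k=0: (−1)^1·4.8990/(2)·0.9927^3·0.1209^1 = -0.289568
  k=1: (−1)^2·4.8990/(2)·0.9927^1·0.1209^3 = +0.004292
d^2_{1,0}(0.2423) = -0.289568 +0.004292 = -0.285276
|D^2_{1,0}|² = |d^2_{1,0}(β)|² = (-0.285276)² = 0.081383 (the z-rotation phases have unit modulus)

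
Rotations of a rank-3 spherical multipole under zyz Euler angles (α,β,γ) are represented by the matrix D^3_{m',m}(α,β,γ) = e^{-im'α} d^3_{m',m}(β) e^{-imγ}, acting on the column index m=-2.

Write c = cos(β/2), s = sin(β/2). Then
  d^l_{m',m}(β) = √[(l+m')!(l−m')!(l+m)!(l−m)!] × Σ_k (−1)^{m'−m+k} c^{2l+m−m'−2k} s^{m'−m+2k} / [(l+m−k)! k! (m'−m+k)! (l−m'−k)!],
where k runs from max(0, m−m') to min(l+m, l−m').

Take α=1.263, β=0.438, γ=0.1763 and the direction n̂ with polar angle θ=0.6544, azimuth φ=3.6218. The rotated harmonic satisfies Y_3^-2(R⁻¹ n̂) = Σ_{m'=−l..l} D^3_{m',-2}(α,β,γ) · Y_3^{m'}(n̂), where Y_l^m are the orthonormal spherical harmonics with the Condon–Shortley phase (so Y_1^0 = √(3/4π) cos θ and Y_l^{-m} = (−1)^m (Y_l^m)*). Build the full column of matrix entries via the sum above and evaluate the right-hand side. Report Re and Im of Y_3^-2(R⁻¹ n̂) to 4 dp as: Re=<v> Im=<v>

Need the full column D^3_{m',-2} for m'=−3..3 at α=1.2630, β=0.4380, γ=0.1763.
cos(β/2)=0.976115, sin(β/2)=0.217254
d^3_{-3,-2}: single k=1 term ⇒ +0.471572;  D = -0.254789-0.396816i
d^3_{-2,-2}: k∈[0..1] ⇒ +0.864981 -0.214244 = +0.650737;  D = -0.628362+0.169173i
d^3_{-1,-2}: k∈[0..1] ⇒ -0.608797 +0.060316 = -0.548481;  D = +0.024566-0.547930i
d^3_{0,-2}: k∈[0..1] ⇒ +0.234692 -0.011626 = +0.223066;  D = +0.209343+0.077034i
d^3_{1,-2}: k∈[0..1] ⇒ -0.060316 +0.001494 = -0.058822;  D = -0.036083+0.046455i
d^3_{2,-2}: k∈[0..1] ⇒ +0.010613 -0.000105 = +0.010508;  D = -0.005956-0.008657i
d^3_{3,-2}: single k=0 term ⇒ -0.001157;  D = +0.001107-0.000336i
Y_3^{m'}(θ=0.6544,φ=3.6218) and Σ D·Y over m':
  (-0.2548-0.3968i)·(-0.0122+0.0933i)  (-0.6284+0.1692i)·(+0.1722-0.2462i)  (+0.0246-0.5479i)·(-0.3747+0.1952i)  (+0.2093+0.0770i)·(+0.0437+0.0000i)  (-0.0361+0.0465i)·(+0.3747+0.1952i)  (-0.0060-0.0087i)·(+0.1722+0.2462i)  (+0.0011-0.0003i)·(+0.0122+0.0933i)
Y_3^-2(R⁻¹ n̂) = +0.059015+0.385849i

Re=0.0590 Im=0.3858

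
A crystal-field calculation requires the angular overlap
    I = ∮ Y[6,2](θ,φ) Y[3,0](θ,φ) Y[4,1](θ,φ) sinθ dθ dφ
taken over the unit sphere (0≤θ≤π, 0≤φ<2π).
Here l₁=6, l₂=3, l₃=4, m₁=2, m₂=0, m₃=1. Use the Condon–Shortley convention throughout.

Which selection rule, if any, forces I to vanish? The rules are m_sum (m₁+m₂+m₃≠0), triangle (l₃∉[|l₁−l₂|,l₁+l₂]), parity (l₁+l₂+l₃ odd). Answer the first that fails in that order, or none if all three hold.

m_sum

m₁+m₂+m₃ = 2 + 0 + 1 = 3  ✗
triangle: |6−3|=3 ≤ l₃=4 ≤ 6+3=9
parity: l₁+l₂+l₃ = 13 is odd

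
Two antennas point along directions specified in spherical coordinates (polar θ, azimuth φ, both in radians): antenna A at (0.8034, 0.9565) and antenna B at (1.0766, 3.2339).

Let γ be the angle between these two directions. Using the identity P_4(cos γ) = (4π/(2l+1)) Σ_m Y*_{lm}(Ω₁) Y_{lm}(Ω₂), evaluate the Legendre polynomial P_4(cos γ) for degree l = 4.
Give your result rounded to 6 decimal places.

0.349943

Addition theorem: P_4(cos γ) = (4π/9) Σ_m Y*_{lm}(Ω₁) Y_{lm}(Ω₂), m = −4…4:
  m=-4: Y*=(-0.092000, -0.075070)  Y=(0.247894, -0.095929)  product (-0.030008, -0.009784)
  m=-3: Y*=(-0.312053, 0.087067)  Y=(-0.389639, 0.110745)  product (0.111946, -0.068483)
  m=-2: Y*=(-0.138043, 0.387522)  Y=(0.146512, -0.027360)  product (-0.009622, 0.060554)
  m=-1: Y*=(0.050960, 0.072250)  Y=(0.280330, -0.025950)  product (0.016161, 0.018931)
  m=+0: Y*=(-0.352123, -0.000000)  Y=(-0.209232, 0.000000)  product (0.073676, 0.000000)
  m=+1: Y*=(-0.050960, 0.072250)  Y=(-0.280330, -0.025950)  product (0.016161, -0.018931)
  m=+2: Y*=(-0.138043, -0.387522)  Y=(0.146512, 0.027360)  product (-0.009622, -0.060554)
  m=+3: Y*=(0.312053, 0.087067)  Y=(0.389639, 0.110745)  product (0.111946, 0.068483)
  m=+4: Y*=(-0.092000, 0.075070)  Y=(0.247894, 0.095929)  product (-0.030008, 0.009784)
Accumulated sum (0.250628, -0.000000); after 4π/(2l+1) scaling, (0.349943, -0.000000) ⇒ P_4 = 0.349943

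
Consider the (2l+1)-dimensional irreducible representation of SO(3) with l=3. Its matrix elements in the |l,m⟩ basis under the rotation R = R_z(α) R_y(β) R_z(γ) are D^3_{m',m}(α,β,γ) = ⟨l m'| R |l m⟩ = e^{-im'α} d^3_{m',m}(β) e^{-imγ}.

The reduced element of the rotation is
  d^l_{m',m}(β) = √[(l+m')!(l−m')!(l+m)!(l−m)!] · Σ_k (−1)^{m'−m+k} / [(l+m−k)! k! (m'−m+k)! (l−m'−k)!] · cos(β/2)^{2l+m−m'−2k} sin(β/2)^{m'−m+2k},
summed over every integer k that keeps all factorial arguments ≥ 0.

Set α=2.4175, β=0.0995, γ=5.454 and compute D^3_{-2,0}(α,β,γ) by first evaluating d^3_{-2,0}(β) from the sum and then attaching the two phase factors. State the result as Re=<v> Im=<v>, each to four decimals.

First d^3_{-2,0}(β=0.0995), then the phase factors e^{-i(-2)α} and e^{-i(0)γ}:
Half-angle: c=0.998763, s=0.049729. N=√(1·120·6·6)=65.726707
k∈{2,3} keeps every argument non-negative
  k=2: (−1)^0·65.7267/(12)·0.9988^4·0.0497^2 = +0.013478
  k=3: (−1)^1·65.7267/(12)·0.9988^2·0.0497^4 = -0.000033
d^3_{-2,0}(0.0995) = +0.013478 -0.000033 = +0.013445
Phases: e^{-i·(-2)·2.4175}=+0.122304-0.992493i, e^{-i·(0)·5.4540}=+1.000000+0.000000i ⇒ D=+0.001644-0.013344i

Re=0.0016 Im=-0.0133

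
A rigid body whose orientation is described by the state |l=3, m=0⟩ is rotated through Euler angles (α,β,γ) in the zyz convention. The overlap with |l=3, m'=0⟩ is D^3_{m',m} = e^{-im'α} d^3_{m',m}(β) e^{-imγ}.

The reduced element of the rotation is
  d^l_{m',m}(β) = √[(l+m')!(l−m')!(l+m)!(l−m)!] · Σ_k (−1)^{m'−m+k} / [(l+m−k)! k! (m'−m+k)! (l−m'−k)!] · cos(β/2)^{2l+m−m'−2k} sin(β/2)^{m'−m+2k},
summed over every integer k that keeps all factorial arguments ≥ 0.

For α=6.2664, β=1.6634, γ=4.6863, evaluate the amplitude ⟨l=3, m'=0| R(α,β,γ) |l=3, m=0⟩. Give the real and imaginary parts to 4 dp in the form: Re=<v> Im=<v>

Re=0.1367 Im=0.0000

Split into d^3_{0,0}(β=1.6634) × two z-phases.
c=cos(1.663400/2)=0.673620, s=sin(1.663400/2)=0.739078; N=√[6·6·6·6]=36.000000
k∈{0,1,2,3} keeps every argument non-negative
  k=0: (−1)^0·36.0000/(36)·0.6736^6·0.7391^0 = +0.093431
  k=1: (−1)^1·36.0000/(4)·0.6736^4·0.7391^2 = -1.012239
  k=2: (−1)^2·36.0000/(4)·0.6736^2·0.7391^4 = +1.218521
  k=3: (−1)^3·36.0000/(36)·0.6736^0·0.7391^6 = -0.162982
d^3_{0,0}(1.6634) = +0.093431 -1.012239 +1.218521 -0.162982 = +0.136730
D = (+1.000000+0.000000i)·(+0.136730)·(+1.000000+0.000000i) = +0.136730+0.000000i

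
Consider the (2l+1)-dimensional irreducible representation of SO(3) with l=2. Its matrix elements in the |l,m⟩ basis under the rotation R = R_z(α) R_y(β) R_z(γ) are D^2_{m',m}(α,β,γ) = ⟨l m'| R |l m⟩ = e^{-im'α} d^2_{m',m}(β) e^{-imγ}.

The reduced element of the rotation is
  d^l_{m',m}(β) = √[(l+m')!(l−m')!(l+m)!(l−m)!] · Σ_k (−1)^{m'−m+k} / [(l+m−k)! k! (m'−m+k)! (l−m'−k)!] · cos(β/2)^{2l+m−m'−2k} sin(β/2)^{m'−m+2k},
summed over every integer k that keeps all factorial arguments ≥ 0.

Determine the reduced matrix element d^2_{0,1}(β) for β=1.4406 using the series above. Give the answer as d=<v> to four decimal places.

d^2_{0,1}(β=1.4406) via the finite sum:
Half-angle: c=0.751608, s=0.659610. N=√(2·2·6·1)=4.898979
k: max(0,(1)−(0))=1 … min(2+(1),2−(0))=2
  k=1: (−1)^0·4.8990/(2)·0.7516^3·0.6596^1 = +0.686020
  k=2: (−1)^1·4.8990/(2)·0.7516^1·0.6596^3 = -0.528359
d^2_{0,1}(1.4406) = +0.686020 -0.528359 = +0.157661

d=0.1577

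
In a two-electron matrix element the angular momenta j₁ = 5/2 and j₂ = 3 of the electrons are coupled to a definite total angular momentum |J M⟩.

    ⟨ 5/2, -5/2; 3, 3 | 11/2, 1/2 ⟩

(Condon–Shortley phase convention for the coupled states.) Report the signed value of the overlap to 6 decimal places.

√[12·0!5!6!/12! · 0!5!6!0!6!5!] = √(1244160000/77)
  +(−1)^0/∏(0,0,5,6,0,0)! = 1/86400  (running 1/86400)
⟨..|..⟩ = √(1244160000/77)·(1/86400) = +0.046524

+√(1/462) = +0.046524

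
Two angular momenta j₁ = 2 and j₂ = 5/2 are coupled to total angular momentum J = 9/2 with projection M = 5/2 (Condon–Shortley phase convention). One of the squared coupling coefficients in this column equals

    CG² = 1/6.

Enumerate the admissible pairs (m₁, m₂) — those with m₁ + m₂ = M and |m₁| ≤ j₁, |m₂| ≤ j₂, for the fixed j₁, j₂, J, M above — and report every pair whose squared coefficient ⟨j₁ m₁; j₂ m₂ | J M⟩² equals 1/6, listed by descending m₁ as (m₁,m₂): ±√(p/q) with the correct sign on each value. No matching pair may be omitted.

Admissible pairs with m₁+m₂ = M = 5/2: (0,5/2), (1,3/2), (2,1/2)
  (m₁,m₂)=(2,1/2): CG² = 5/18, CG = +√(5/18)
  (m₁,m₂)=(1,3/2): CG² = 5/9, CG = +√(5/9)
  (m₁,m₂)=(0,5/2): CG² = 1/6, CG = +√(1/6)   ← matches the target
Pairs with CG² = 1/6: (0,5/2): +√(1/6)

(0,5/2): +√(1/6)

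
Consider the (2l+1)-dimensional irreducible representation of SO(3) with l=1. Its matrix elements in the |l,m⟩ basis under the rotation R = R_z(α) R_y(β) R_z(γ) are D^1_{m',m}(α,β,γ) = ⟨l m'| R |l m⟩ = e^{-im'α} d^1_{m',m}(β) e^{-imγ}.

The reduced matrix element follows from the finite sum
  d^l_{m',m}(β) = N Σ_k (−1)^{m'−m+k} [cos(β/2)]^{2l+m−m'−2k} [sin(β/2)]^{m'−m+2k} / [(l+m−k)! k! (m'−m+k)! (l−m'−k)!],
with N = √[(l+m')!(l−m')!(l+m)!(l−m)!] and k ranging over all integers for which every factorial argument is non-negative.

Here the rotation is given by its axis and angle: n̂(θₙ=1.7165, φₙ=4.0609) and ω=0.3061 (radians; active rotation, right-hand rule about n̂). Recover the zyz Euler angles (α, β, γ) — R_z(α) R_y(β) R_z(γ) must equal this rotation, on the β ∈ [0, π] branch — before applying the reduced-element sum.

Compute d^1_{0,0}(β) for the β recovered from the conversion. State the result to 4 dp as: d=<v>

d=0.9545

Axis–angle → zyz. n̂ = (sinθₙcosφₙ, sinθₙsinφₙ, cosθₙ) = (-0.599946, -0.786756, -0.145189), ω = 0.3061.
R = I cosω + sinω [n̂]ₓ + (1−cosω) n̂n̂ᵀ gives
  R = [+0.970247, +0.065692, -0.233034; -0.021811, +0.982289, +0.186099; +0.241132, -0.175479, +0.954496]
β = atan2(√(R₁₃²+R₂₃²), R₃₃) = 0.302831; α = atan2(R₂₃, R₁₃) mod 2π = 2.467711; γ = atan2(R₃₂, −R₃₁) mod 2π = 3.770689
d^1_{0,0}(β=0.3028) via the finite sum:
With c≡cos(β/2)=0.988559 and s≡sin(β/2)=0.150838, N=[1·1·1·1]^{1/2}=1.000000
The bounds max(0,m−m')=0 and min(l+m,l−m')=1 give 2 terms
  k=0: (−1)^0·1.0000/(1)·0.9886^2·0.1508^0 = +0.977248
  k=1: (−1)^1·1.0000/(1)·0.9886^0·0.1508^2 = -0.022752
d^1_{0,0}(0.3028) = +0.977248 -0.022752 = +0.954496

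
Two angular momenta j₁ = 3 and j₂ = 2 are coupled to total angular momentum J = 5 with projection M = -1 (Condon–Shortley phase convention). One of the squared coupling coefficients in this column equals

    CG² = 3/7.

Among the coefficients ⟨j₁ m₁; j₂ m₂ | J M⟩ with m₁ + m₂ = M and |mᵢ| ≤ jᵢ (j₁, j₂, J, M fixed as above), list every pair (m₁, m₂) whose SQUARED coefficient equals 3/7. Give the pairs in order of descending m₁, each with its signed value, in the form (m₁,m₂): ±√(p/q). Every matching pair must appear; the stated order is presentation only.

Admissible pairs with m₁+m₂ = M = -1: (-3,2), (-2,1), (-1,0), (0,-1), (1,-2)
  (m₁,m₂)=(1,-2): CG² = 1/14, CG = +√(1/14)
  (m₁,m₂)=(0,-1): CG² = 8/21, CG = +√(8/21)
  (m₁,m₂)=(-1,0): CG² = 3/7, CG = +√(3/7)   ← matches the target
  (m₁,m₂)=(-2,1): CG² = 4/35, CG = +√(4/35)
  (m₁,m₂)=(-3,2): CG² = 1/210, CG = +√(1/210)
Pairs with CG² = 3/7: (-1,0): +√(3/7)

(-1,0): +√(3/7)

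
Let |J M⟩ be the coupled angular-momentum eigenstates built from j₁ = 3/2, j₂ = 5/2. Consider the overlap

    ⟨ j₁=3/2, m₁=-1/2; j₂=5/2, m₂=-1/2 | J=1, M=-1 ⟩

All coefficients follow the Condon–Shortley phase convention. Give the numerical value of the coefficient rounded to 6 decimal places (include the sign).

j₁+j₂−J=3  J+j₁−j₂=0  J−j₁+j₂=2  j₁+j₂+J+1=6
(j₁±m₁, j₂±m₂, J±M) = (1,2,2,3,0,2)
P² = 12/5
sum k=2..2:
  [2] +1/4 = 1/4
S = 1/4
C² = P²·S² = 3/20 ; C = +0.387298

+0.387298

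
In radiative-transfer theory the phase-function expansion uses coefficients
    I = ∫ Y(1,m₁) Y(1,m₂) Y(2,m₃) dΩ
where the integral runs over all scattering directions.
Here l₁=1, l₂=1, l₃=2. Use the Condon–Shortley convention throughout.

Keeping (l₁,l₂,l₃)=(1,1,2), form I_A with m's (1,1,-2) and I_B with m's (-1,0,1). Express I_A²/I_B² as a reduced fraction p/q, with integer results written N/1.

Same 1,1,2: normalisation and zero-m 3j drop out of the ratio.
A: Δ: 0! 2! 2! / 5! → 1/30; sum: t=0:+1/4 = 1/4; 3j²(1 1 2; 1 1 -2) = Δ·Π!·Σ² = 1/5  (sign +1)
B: Δ: 0! 2! 2! / 5! → 1/30; sum: t=0:+1/2 = 1/2; 3j²(1 1 2; -1 0 1) = Δ·Π!·Σ² = 1/10  (sign -1)
I_A²/I_B² = (1/5)/(1/10) = 2/1

2/1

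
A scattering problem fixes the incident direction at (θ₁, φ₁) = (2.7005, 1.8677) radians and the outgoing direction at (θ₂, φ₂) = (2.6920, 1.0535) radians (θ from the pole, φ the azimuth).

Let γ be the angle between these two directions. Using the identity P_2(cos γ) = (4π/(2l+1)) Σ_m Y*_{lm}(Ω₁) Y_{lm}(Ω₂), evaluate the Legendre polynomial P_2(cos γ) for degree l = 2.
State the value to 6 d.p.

Addition theorem: P_2(cos γ) = (4π/5) Σ_m Y*_{lm}(Ω₁) Y_{lm}(Ω₂), m = −2…2:
  m=-2: Y*=-0.058353-0.039393i  Y=-0.037272-0.062719i  product -0.000296+0.005128i
  m=-1: Y*=+0.087257-0.285204i  Y=-0.149538+0.262819i  product +0.061909+0.065582i
  m=+0: Y*=+0.458326-0.000000i  Y=+0.452073+0.000000i  product +0.207197+0.000000i
  m=+1: Y*=-0.087257-0.285204i  Y=+0.149538+0.262819i  product +0.061909-0.065582i
  m=+2: Y*=-0.058353+0.039393i  Y=-0.037272+0.062719i  product -0.000296-0.005128i
Accumulated sum +0.330423+0.000000i; after 4π/(2l+1) scaling, +0.830445+0.000000i ⇒ P_2 = 0.830445

0.830445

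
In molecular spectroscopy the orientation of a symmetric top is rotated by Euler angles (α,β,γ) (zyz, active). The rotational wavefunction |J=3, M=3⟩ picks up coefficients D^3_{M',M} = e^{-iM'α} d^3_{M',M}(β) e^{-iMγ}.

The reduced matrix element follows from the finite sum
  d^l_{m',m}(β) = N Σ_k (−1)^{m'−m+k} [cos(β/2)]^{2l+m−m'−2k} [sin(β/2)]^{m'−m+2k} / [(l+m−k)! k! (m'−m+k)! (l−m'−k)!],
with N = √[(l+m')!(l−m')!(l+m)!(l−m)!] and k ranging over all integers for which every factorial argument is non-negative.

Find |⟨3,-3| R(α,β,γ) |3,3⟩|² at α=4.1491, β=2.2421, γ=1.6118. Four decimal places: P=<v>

Split into d^3_{-3,3}(β=2.2421) × two z-phases.
Half-angle: c=0.434737, s=0.900557. N=√(1·720·720·1)=720.000000
Admissible k: 6..6 (factorial args all ≥0)
  k=6: (−1)^0·720.0000/(720)·0.4347^0·0.9006^6 = +0.533419
d^3_{-3,3}(2.2421) = +0.533419
|D^3_{-3,3}|² = |d^3_{-3,3}(β)|² = (+0.533419)² = 0.284536 (the z-rotation phases have unit modulus)

P=0.2845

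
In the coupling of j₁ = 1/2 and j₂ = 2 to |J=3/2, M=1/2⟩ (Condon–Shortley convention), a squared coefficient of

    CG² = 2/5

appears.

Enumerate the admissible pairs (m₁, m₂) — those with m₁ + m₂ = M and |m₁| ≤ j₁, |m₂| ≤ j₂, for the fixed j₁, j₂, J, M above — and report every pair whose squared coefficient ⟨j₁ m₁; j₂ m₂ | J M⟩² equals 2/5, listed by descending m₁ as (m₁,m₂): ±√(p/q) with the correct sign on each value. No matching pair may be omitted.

(1/2,0): +√(2/5)

Admissible pairs with m₁+m₂ = M = 1/2: (-1/2,1), (1/2,0)
  (m₁,m₂)=(1/2,0): CG² = 2/5, CG = +√(2/5)   ← matches the target
  (m₁,m₂)=(-1/2,1): CG² = 3/5, CG = −√(3/5)
Pairs with CG² = 2/5: (1/2,0): +√(2/5)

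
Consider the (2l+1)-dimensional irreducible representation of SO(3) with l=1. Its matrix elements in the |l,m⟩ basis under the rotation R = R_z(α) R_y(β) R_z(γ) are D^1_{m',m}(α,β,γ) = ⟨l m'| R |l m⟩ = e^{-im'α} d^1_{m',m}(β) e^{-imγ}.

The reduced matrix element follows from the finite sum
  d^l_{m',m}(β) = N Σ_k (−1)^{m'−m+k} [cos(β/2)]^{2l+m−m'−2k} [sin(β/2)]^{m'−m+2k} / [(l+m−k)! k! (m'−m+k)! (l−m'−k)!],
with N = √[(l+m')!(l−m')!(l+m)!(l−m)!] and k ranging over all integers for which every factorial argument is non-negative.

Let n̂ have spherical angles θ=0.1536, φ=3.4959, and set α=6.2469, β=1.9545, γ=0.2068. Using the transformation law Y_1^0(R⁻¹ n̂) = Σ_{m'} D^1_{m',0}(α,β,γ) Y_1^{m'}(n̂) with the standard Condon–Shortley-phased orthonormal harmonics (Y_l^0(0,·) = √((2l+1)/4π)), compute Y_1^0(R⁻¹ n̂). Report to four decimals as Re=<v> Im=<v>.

Re=-0.2449 Im=0.0000

Need the full column D^1_{m',0} for m'=−1..1 at α=6.2469, β=1.9545, γ=0.2068.
cos(β/2)=0.559304, sin(β/2)=0.828962
d^1_{-1,0}: single k=1 term ⇒ +0.655689;  D = +0.655258-0.023787i
d^1_{0,0}: k∈[0..1] ⇒ +0.312821 -0.687179 = -0.374357;  D = -0.374357+0.000000i
d^1_{1,0}: single k=0 term ⇒ -0.655689;  D = -0.655258-0.023787i
Y_1^{m'}(θ=0.1536,φ=3.4959) and Σ D·Y over m':
  (+0.6553-0.0238i)·(-0.0496+0.0183i)  (-0.3744+0.0000i)·(+0.4829+0.0000i)  (-0.6553-0.0238i)·(+0.0496+0.0183i)
Y_1^0(R⁻¹ n̂) = -0.244856+0.000000i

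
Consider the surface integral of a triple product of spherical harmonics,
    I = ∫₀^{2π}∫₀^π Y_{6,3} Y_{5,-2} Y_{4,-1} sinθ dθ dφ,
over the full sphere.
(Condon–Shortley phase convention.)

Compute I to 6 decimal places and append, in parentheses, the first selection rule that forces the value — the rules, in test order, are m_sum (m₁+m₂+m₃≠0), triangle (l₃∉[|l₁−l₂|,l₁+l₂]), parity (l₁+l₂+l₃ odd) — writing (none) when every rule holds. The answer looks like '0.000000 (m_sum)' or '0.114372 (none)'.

L=15 odd ⇒ parity kills the (l;000) factor ⇒ I = 0

0.000000 (parity)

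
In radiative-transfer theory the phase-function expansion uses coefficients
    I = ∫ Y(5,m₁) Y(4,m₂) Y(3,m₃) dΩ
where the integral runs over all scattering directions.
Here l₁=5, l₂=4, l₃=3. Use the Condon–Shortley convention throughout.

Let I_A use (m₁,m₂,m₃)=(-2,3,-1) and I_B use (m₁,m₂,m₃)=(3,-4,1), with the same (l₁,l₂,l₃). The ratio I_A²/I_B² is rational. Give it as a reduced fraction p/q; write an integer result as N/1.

l's match ⇒ only the (l;m) 3-j factors differ between A and B.
A: triangle coeff Δ(5,4,3) = 1/180180; Σ_t [5,6]: t=5:−1/960 t=6:+1/4320 = -7/8640; (3j)²=343/12870 [(5 4 3; -2 3 -1)], sign=-1
B: triangle coeff Δ(5,4,3) = 1/180180; Σ_t [0,0]: t=0:+1/5760 = 1/5760; (3j)²=56/2145 [(5 4 3; 3 -4 1)], sign=+1
I_A²/I_B² = (343/12870)/(56/2145) = 49/48

49/48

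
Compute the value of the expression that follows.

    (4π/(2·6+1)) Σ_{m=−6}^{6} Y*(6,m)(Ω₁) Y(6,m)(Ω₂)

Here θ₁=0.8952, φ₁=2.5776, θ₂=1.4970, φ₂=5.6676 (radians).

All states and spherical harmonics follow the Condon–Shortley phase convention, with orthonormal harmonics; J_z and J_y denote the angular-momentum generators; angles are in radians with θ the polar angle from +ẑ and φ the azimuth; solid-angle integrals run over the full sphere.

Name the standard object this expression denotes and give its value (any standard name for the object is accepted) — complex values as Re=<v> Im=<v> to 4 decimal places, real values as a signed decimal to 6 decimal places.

This sum is the spherical-harmonic addition theorem: it equals the Legendre polynomial P_l(cos γ) of the angle γ between the two directions.
Summing Y*_{l m}(θ₁,φ₁)·Y_{l m}(θ₂,φ₂) over m ∈ [−6, 6]; prefactor 4π/(2·6+1) = 0.966644:
  m=-6: (-0.10588 + 0.02618j) × (-0.40468 - 0.24918j) = 0.04937 + 0.01579j  (running Σ = 0.04937 + 0.01579j)
  m=-5: (0.28727 + 0.09572j) × (-0.12147 + 0.00774j) = -0.03563 - 0.00940j  (running Σ = 0.01374 + 0.00639j)
  m=-4: (-0.27641 - 0.33822j) × (0.25816 - 0.20845j) = -0.14186 - 0.02970j  (running Σ = -0.12812 - 0.02331j)
  m=-3: (0.03046 + 0.25014j) × (0.03816 - 0.13476j) = 0.03487 + 0.00544j  (running Σ = -0.09325 - 0.01787j)
  m=-2: (-0.08432 + 0.17782j) × (0.09746 + 0.27583j) = -0.05727 - 0.00593j  (running Σ = -0.15052 - 0.02380j)
  m=-1: (0.28633 - 0.18111j) × (0.11965 + 0.08462j) = 0.04959 + 0.00256j  (running Σ = -0.10093 - 0.02124j)
  m=0: (0.10826 + 0.00000j) × (-0.28215 + 0.00000j) = -0.03055 + 0.00000j  (running Σ = -0.13148 - 0.02124j)
  m=1: (-0.28633 - 0.18111j) × (-0.11965 + 0.08462j) = 0.04959 - 0.00256j  (running Σ = -0.08189 - 0.02380j)
  m=2: (-0.08432 - 0.17782j) × (0.09746 - 0.27583j) = -0.05727 + 0.00593j  (running Σ = -0.13916 - 0.01787j)
  m=3: (-0.03046 + 0.25014j) × (-0.03816 - 0.13476j) = 0.03487 - 0.00544j  (running Σ = -0.10429 - 0.02331j)
  m=4: (-0.27641 + 0.33822j) × (0.25816 + 0.20845j) = -0.14186 + 0.02970j  (running Σ = -0.24615 + 0.00639j)
  m=5: (-0.28727 + 0.09572j) × (0.12147 + 0.00774j) = -0.03563 + 0.00940j  (running Σ = -0.28178 + 0.01579j)
  m=6: (-0.10588 - 0.02618j) × (-0.40468 + 0.24918j) = 0.04937 - 0.01579j  (running Σ = -0.23241 + 0.00000j)
Accumulated sum -0.23241 + 0.00000j; after 4π/(2l+1) scaling, -0.22466 + 0.00000j ⇒ P_6 = -0.224658

Legendre polynomial (addition theorem), -0.224658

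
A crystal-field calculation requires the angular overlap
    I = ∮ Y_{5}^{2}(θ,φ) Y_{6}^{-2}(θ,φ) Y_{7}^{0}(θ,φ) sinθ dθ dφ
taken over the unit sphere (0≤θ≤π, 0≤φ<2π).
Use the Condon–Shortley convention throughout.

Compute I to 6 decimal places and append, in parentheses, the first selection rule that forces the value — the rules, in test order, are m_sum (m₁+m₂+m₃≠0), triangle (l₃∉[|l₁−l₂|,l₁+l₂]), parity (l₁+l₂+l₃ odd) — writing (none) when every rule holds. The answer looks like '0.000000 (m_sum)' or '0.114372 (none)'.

-0.114807 (none)

Checks pass: Σm=0; 18 even; l₃=7∈[1,11].
(2·5+1)(2·6+1)(2·7+1) = 2145
Δ: 4! 6! 8! / 19! → 1/174594420
sum: t=0:+1/4147200 t=1:−1/207360 t=2:+1/82944 t=3:−1/207360 t=4:+1/4147200 = 1/345600
3j²(5 6 7; 0 0 0) = Δ·Π!·Σ² = 420/46189  (sign -1)
sum: t=0:+1/497664 t=1:−1/207360 t=2:+1/691200 t=3:−1/21772800 = -41/29030400
3j²(5 6 7; 2 -2 0) = Δ·Π!·Σ² = 11767/1385670  (sign +1)
combine: 4πI² = 2145·420/46189·11767/1385670 = 2471070/14919047
take √, sign -1: I = -0.11480665
No selection rule forces the value: the integral is nonzero (none).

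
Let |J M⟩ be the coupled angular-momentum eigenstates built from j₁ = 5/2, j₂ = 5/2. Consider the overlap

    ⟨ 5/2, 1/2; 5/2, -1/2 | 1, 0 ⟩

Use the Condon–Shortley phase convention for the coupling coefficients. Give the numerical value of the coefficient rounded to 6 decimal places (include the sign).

+√(1/70) ≈ +0.119523

triangle: 4!*1!*1!/7! = 24/5040
(j±m)!: 3!*2!*2!*3!*1!*1! = 144
prefactor² = (2J+1)*Δ*N² = 72/35
  k=1: −1/(1!*3!*1!*1!*0!*0!) = -1/6
  k=2: +1/(2!*2!*0!*0!*1!*1!) = 1/4
Σ = 1/12  ⇒  CG² = 72/35*(1/12)² = 1/70
CG = +√(1/70) = +0.119523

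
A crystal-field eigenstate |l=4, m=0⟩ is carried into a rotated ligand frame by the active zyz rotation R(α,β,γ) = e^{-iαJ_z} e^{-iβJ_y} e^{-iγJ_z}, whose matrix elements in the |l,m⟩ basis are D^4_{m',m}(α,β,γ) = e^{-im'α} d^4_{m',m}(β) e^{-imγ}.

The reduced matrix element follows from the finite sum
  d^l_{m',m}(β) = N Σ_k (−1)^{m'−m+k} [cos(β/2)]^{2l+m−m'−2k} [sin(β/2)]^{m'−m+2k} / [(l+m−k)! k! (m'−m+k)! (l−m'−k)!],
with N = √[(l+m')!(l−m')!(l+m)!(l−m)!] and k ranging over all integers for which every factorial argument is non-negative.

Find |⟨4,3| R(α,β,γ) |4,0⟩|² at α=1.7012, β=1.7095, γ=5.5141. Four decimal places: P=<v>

P=0.0395

D^4_{3,0}(1.7012,1.7095,5.5141) = e^{-i·3·1.7012}·d^4_{3,0}(1.7095)·e^{-i·0·5.5141}. Compute d first:
c=cos(1.709500/2)=0.656407, s=sin(1.709500/2)=0.754407; N=√[5040·1·24·24]=1703.830978
k∈{0,1} keeps every argument non-negative
  k=0: (−1)^3·1703.8310/(144)·0.6564^5·0.7544^3 = -0.619081
  k=1: (−1)^4·1703.8310/(144)·0.6564^3·0.7544^5 = +0.817734
d^4_{3,0}(1.7095) = -0.619081 +0.817734 = +0.198653
|D^4_{3,0}|² = |d^4_{3,0}(β)|² = (+0.198653)² = 0.039463 (the z-rotation phases have unit modulus)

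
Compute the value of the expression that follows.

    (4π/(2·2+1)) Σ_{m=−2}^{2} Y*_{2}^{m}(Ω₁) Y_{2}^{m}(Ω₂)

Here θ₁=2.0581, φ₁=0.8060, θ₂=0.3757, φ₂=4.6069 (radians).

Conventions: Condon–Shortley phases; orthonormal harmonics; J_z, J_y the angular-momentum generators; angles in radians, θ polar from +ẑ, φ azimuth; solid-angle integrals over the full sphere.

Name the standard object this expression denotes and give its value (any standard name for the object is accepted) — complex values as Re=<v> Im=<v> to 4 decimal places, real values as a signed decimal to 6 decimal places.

This sum is the spherical-harmonic addition theorem: it equals the Legendre polynomial P_l(cos γ) of the angle γ between the two directions.
Addition theorem: P_2(cos γ) = (4π/5) Σ_m Y*_{lm}(Ω₁) Y_{lm}(Ω₂), m = −2…2:
  m=-2: (-0.012423+0.301326i) × (-0.050852-0.010891i) = +0.003913-0.015188i  (running Σ = +0.003913-0.015188i)
  m=-1: (-0.221312-0.230624i) × (-0.027765+0.262229i) = +0.066621-0.051631i  (running Σ = +0.070534-0.066819i)
  m=0: (-0.107939-0.000000i) × (+0.503397+0.000000i) = -0.054336-0.000000i  (running Σ = +0.016198-0.066819i)
  m=1: (+0.221312-0.230624i) × (+0.027765+0.262229i) = +0.066621+0.051631i  (running Σ = +0.082819-0.015188i)
  m=2: (-0.012423-0.301326i) × (-0.050852+0.010891i) = +0.003913+0.015188i  (running Σ = +0.086733+0.000000i)
Accumulated sum +0.086733+0.000000i; after 4π/(2l+1) scaling, +0.217983+0.000000i ⇒ P_2 = 0.217983

Legendre polynomial (addition theorem), +0.217983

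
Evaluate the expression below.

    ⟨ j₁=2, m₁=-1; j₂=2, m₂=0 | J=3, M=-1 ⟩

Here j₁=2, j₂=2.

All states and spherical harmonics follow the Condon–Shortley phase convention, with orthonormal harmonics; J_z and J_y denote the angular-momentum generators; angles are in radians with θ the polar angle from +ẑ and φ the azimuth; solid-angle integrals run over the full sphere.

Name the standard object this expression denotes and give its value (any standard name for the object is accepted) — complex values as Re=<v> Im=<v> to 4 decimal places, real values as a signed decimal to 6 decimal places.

This is a Clebsch–Gordan (vector-coupling) coefficient.
triangle: 1!*3!*3!/8! = 36/40320
(j±m)!: 1!*3!*2!*2!*2!*4! = 1152
prefactor² = (2J+1)*Δ*N² = 36/5
  k=0: +1/(0!*1!*3!*2!*0!*1!) = 1/12
  k=1: −1/(1!*0!*2!*1!*1!*2!) = -1/4
Σ = -1/6  ⇒  CG² = 36/5*(-1/6)² = 1/5
CG = −√(1/5) = -0.447214

Clebsch–Gordan coefficient, −√(1/5) ≈ -0.447214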